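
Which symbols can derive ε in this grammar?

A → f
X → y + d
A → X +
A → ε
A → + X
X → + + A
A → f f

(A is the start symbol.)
{ 'A' }

A non-terminal is nullable if it can derive ε (the empty string): either it has an ε-production, or it has a production whose right-hand side consists entirely of nullable non-terminals.

ε-productions: A → ε
So A is immediately nullable.
No further non-terminal can be added: every production for the remaining non-terminals contains a terminal or a non-nullable non-terminal.
Nullable = { 'A' }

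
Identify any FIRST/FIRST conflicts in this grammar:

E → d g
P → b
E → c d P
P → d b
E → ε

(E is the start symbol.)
A FIRST/FIRST conflict occurs when two productions N → α and N → β for the same non-terminal have FIRST(α) ∩ FIRST(β) ≠ ∅ (with ε ∈ FIRST of a nullable right-hand side, so two nullable alternatives also conflict).

Productions for E:
  E → d g: FIRST = { 'd' }
  E → c d P: FIRST = { 'c' }
  E → ε: FIRST = { ε }
Productions for P:
  P → b: FIRST = { 'b' }
  P → d b: FIRST = { 'd' }

All alternatives of each non-terminal have pairwise disjoint FIRST sets.

Answer: No FIRST/FIRST conflicts.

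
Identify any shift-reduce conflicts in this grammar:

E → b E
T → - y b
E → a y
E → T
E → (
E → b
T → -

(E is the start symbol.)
Yes — I2: [T → - .] vs [T → - . y b]; I6: [E → b .] vs [E → . (]

A shift-reduce conflict occurs when an LR(0) state has both:
  - a complete (reduce) item [A → α .] (dot at the end), and
  - a shift item [B → β . c γ] (dot before a terminal).

Augment with E' → E and build the canonical LR(0) collection (I0 = CLOSURE({[E' → . E]}), then GOTO on every symbol after a dot until no new states appear). It has 11 states:
  I0: { [E → . (], [E → . T], [E → . a y], [E → . b E], [E → . b], [E' → . E], [T → . - y b], [T → . -] }  — shift
  I1: { [E → ( .] }  — reduce
  I2: { [T → - . y b], [T → - .] }  — shift, reduce
  I3: { [E' → E .] }  — accept
  I4: { [E → T .] }  — reduce
  I5: { [E → a . y] }  — shift
  I6: { [E → . (], [E → . T], [E → . a y], [E → . b E], [E → . b], [E → b . E], [E → b .], [T → . - y b], [T → . -] }  — shift, reduce
  I7: { [E → b E .] }  — reduce
  I8: { [E → a y .] }  — reduce
  I9: { [T → - y . b] }  — shift
  I10: { [T → - y b .] }  — reduce

I2 contains reduce item [T → - .] and shift item [T → - . y b] — shift-reduce conflict.
I6 contains reduce item [E → b .] and shift items [E → . (], [E → . a y], [E → . b], [E → . b E], [T → . -], [T → . - y b] — shift-reduce conflict.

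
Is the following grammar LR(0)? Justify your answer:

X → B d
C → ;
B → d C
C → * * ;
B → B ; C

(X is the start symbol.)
A grammar is LR(0) if no state in the canonical LR(0) collection has:
  - both a shift item (dot before a terminal) and a complete item (shift-reduce conflict), or
  - two or more complete items (reduce-reduce conflict; the accept item [X' → X .] counts as a complete item here).

Augment with X' → X and build the canonical LR(0) collection (I0 = CLOSURE({[X' → . X]}), then GOTO on every symbol after a dot until no new states appear). It has 12 states:
  I0: { [B → . B ; C], [B → . d C], [X → . B d], [X' → . X] }  — shift
  I1: { [B → B . ; C], [X → B . d] }  — shift
  I2: { [X' → X .] }  — accept
  I3: { [B → d . C], [C → . * * ;], [C → . ;] }  — shift
  I4: { [C → * . * ;] }  — shift
  I5: { [C → ; .] }  — reduce
  I6: { [B → d C .] }  — reduce
  I7: { [C → * * . ;] }  — shift
  I8: { [C → * * ; .] }  — reduce
  I9: { [B → B ; . C], [C → . * * ;], [C → . ;] }  — shift
  I10: { [X → B d .] }  — reduce
  I11: { [B → B ; C .] }  — reduce

Every state is either a pure shift/goto state or contains exactly one complete item and nothing to shift — no conflicts. The grammar is LR(0).

Answer: Yes, the grammar is LR(0)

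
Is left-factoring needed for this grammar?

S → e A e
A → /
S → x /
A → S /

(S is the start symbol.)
No, left-factoring is not needed

Left-factoring is needed when two productions for the same non-terminal
share a common prefix on the right-hand side.

Productions for S:
  S → e A e
  S → x /
Productions for A:
  A → /
  A → S /

No common prefixes found.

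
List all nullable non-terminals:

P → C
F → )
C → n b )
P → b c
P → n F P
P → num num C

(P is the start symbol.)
There are no ε-productions, so no non-terminal can derive ε.
No non-terminals are nullable.

Answer: None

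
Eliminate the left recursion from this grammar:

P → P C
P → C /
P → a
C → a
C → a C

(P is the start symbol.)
P is directly left-recursive. The standard transformation for
  A → A α₁ | ... | A α_m | β₁ | ... | β_n
is
  A  → β₁ A' | ... | β_n A'
  A' → α₁ A' | ... | α_m A' | ε

P → C / becomes P → C / P'
P → a becomes P → a P'
P → P C becomes P' → C P'
Add P' → ε

Productions for other non-terminals are unchanged:
  C → a
  C → a C

Resulting grammar:
P → C / P'
P → a P'
P' → C P'
P' → ε
C → a
C → a C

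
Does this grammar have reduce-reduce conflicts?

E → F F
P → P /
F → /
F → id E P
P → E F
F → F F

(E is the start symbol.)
Augment with E' → E and build the canonical LR(0) collection (I0 = CLOSURE({[E' → . E]}), then GOTO on every symbol after a dot until no new states appear). It has 12 states:
  I0: { [E → . F F], [E' → . E], [F → . /], [F → . F F], [F → . id E P] }  — shift
  I1: { [F → / .] }  — reduce
  I2: { [E' → E .] }  — accept
  I3: { [E → F . F], [F → . /], [F → . F F], [F → . id E P], [F → F . F] }  — shift
  I4: { [E → . F F], [F → . /], [F → . F F], [F → . id E P], [F → id . E P] }  — shift
  I5: { [E → . F F], [F → . /], [F → . F F], [F → . id E P], [F → id E . P], [P → . E F], [P → . P /] }  — shift
  I6: { [F → . /], [F → . F F], [F → . id E P], [P → E . F] }  — shift
  I7: { [F → id E P .], [P → P . /] }  — shift, reduce
  I8: { [P → P / .] }  — reduce
  I9: { [F → . /], [F → . F F], [F → . id E P], [F → F . F], [P → E F .] }  — shift, reduce
  I10: { [F → . /], [F → . F F], [F → . id E P], [F → F . F], [F → F F .] }  — shift, reduce
  I11: { [E → F F .], [F → . /], [F → . F F], [F → . id E P], [F → F . F], [F → F F .] }  — shift, 2 reduces

I11 contains complete items [E → F F .], [F → F F .] — reduce-reduce conflict.

Answer: Yes — I11: [E → F F .] vs [F → F F .]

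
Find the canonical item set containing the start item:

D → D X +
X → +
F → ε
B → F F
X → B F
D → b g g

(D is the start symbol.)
{ [D → . D X +], [D → . b g g], [D' → . D] }

First, augment the grammar with D' → D
I₀ = CLOSURE({ [D' → . D] }):
  [D' → . D] has the dot before D: add [D → . D X +], [D → . b g g]
No further items can be added.

I₀ = { [D → . D X +], [D → . b g g], [D' → . D] }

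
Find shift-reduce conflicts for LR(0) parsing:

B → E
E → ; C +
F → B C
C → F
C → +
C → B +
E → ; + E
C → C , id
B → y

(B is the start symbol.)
Yes — I5: [C → + .] vs [E → . ; + E]; I13: [F → B C .] vs [C → C . , id]

A shift-reduce conflict occurs when an LR(0) state has both:
  - a complete (reduce) item [A → α .] (dot at the end), and
  - a shift item [B → β . c γ] (dot before a terminal).

Augment with B' → B and build the canonical LR(0) collection (I0 = CLOSURE({[B' → . B]}), then GOTO on every symbol after a dot until no new states appear). It has 15 states:
  I0: { [B → . E], [B → . y], [B' → . B], [E → . ; + E], [E → . ; C +] }  — shift
  I1: { [B → . E], [B → . y], [C → . +], [C → . B +], [C → . C , id], [C → . F], [E → . ; + E], [E → . ; C +], [E → ; . + E], [E → ; . C +], [F → . B C] }  — shift
  I2: { [B' → B .] }  — accept
  I3: { [B → E .] }  — reduce
  I4: { [B → y .] }  — reduce
  I5: { [C → + .], [E → . ; + E], [E → . ; C +], [E → ; + . E] }  — shift, reduce
  I6: { [B → . E], [B → . y], [C → . +], [C → . B +], [C → . C , id], [C → . F], [C → B . +], [E → . ; + E], [E → . ; C +], [F → . B C], [F → B . C] }  — shift
  I7: { [C → C . , id], [E → ; C . +] }  — shift
  I8: { [C → F .] }  — reduce
  I9: { [E → ; C + .] }  — reduce
  I10: { [C → C , . id] }  — shift
  I11: { [C → C , id .] }  — reduce
  I12: { [C → + .], [C → B + .] }  — 2 reduces
  I13: { [C → C . , id], [F → B C .] }  — shift, reduce
  I14: { [E → ; + E .] }  — reduce

I5 contains reduce item [C → + .] and shift items [E → . ; + E], [E → . ; C +] — shift-reduce conflict.
I13 contains reduce item [F → B C .] and shift item [C → C . , id] — shift-reduce conflict.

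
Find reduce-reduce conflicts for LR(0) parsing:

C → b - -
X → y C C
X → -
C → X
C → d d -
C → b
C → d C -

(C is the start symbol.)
A reduce-reduce conflict occurs when an LR(0) state has two complete items [A → α .] and [B → β .] — both call for a reduction, and with no lookahead the parser cannot choose between them.

Augment with C' → C and build the canonical LR(0) collection (I0 = CLOSURE({[C' → . C]}), then GOTO on every symbol after a dot until no new states appear). It has 15 states:
  I0: { [C → . X], [C → . b - -], [C → . b], [C → . d C -], [C → . d d -], [C' → . C], [X → . -], [X → . y C C] }  — shift
  I1: { [X → - .] }  — reduce
  I2: { [C' → C .] }  — accept
  I3: { [C → X .] }  — reduce
  I4: { [C → b . - -], [C → b .] }  — shift, reduce
  I5: { [C → . X], [C → . b - -], [C → . b], [C → . d C -], [C → . d d -], [C → d . C -], [C → d . d -], [X → . -], [X → . y C C] }  — shift
  I6: { [C → . X], [C → . b - -], [C → . b], [C → . d C -], [C → . d d -], [X → . -], [X → . y C C], [X → y . C C] }  — shift
  I7: { [C → . X], [C → . b - -], [C → . b], [C → . d C -], [C → . d d -], [X → . -], [X → . y C C], [X → y C . C] }  — shift
  I8: { [X → y C C .] }  — reduce
  I9: { [C → d C . -] }  — shift
  I10: { [C → . X], [C → . b - -], [C → . b], [C → . d C -], [C → . d d -], [C → d . C -], [C → d . d -], [C → d d . -], [X → . -], [X → . y C C] }  — shift
  I11: { [C → d d - .], [X → - .] }  — 2 reduces
  I12: { [C → d C - .] }  — reduce
  I13: { [C → b - . -] }  — shift
  I14: { [C → b - - .] }  — reduce

I11 contains complete items [C → d d - .], [X → - .] — reduce-reduce conflict.

Answer: Yes — I11: [C → d d - .] vs [X → - .]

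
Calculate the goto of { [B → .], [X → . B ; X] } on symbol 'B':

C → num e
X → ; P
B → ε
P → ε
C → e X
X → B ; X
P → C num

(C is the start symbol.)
GOTO(I, 'B') = CLOSURE({ [A → αX.β] : [A → α.Xβ] ∈ I, X = 'B' })

Items with dot before 'B', with the dot advanced:
  [X → . B ; X] → [X → B . ; X]
Closure adds nothing (no advanced item has the dot before a non-terminal).

GOTO = { [X → B . ; X] }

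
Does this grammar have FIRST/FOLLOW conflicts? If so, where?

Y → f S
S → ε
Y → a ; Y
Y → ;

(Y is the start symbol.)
No FIRST/FOLLOW conflicts.

A FIRST/FOLLOW conflict occurs when a non-terminal N has a nullable alternative N → β (β ⇒* ε) and another alternative N → α with FIRST(α) ∩ FOLLOW(N) ≠ ∅: on such a lookahead the parser cannot decide between expanding α and letting N vanish via β.

Nullable non-terminals: S.
S has a nullable alternative but only one production, so nothing to check.

Y has no nullable alternative, so no FIRST/FOLLOW check is needed there.

No FIRST/FOLLOW conflicts found.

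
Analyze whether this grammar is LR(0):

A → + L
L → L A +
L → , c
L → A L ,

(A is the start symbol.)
Augment with A' → A and build the canonical LR(0) collection (I0 = CLOSURE({[A' → . A]}), then GOTO on every symbol after a dot until no new states appear). It has 11 states:
  I0: { [A → . + L], [A' → . A] }  — shift
  I1: { [A → + . L], [A → . + L], [L → . , c], [L → . A L ,], [L → . L A +] }  — shift
  I2: { [A' → A .] }  — accept
  I3: { [L → , . c] }  — shift
  I4: { [A → . + L], [L → . , c], [L → . A L ,], [L → . L A +], [L → A . L ,] }  — shift
  I5: { [A → + L .], [A → . + L], [L → L . A +] }  — shift, reduce
  I6: { [L → L A . +] }  — shift
  I7: { [L → L A + .] }  — reduce
  I8: { [A → . + L], [L → A L . ,], [L → L . A +] }  — shift
  I9: { [L → A L , .] }  — reduce
  I10: { [L → , c .] }  — reduce

Conflict in state I5:
  Shift-reduce conflict between [A → + L .] and [A → . + L]
So the grammar is NOT LR(0).

Answer: No. Shift-reduce conflict between [A → + L .] and [A → . + L]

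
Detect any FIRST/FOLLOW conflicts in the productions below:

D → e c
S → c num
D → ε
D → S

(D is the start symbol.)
No FIRST/FOLLOW conflicts.

A FIRST/FOLLOW conflict occurs when a non-terminal N has a nullable alternative N → β (β ⇒* ε) and another alternative N → α with FIRST(α) ∩ FOLLOW(N) ≠ ∅: on such a lookahead the parser cannot decide between expanding α and letting N vanish via β.

Nullable non-terminals: D.
FIRST sets used below: FIRST(S) = { 'c' }

D: nullable alternative(s) D → ε; FOLLOW(D) = { $ }
  D → e c: FIRST \ {ε} = { 'e' } — disjoint from FOLLOW(D)
  D → ε: FIRST \ {ε} = { } — this is the only nullable alternative, skip
  D → S: FIRST \ {ε} = { 'c' } — disjoint from FOLLOW(D)

S has no nullable alternative, so no FIRST/FOLLOW check is needed there.

No FIRST/FOLLOW conflicts found.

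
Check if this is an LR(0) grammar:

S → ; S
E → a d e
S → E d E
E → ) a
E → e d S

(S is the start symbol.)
A grammar is LR(0) if no state in the canonical LR(0) collection has:
  - both a shift item (dot before a terminal) and a complete item (shift-reduce conflict), or
  - two or more complete items (reduce-reduce conflict; the accept item [S' → S .] counts as a complete item here).

Augment with S' → S and build the canonical LR(0) collection (I0 = CLOSURE({[S' → . S]}), then GOTO on every symbol after a dot until no new states appear). It has 15 states:
  I0: { [E → . ) a], [E → . a d e], [E → . e d S], [S → . ; S], [S → . E d E], [S' → . S] }  — shift
  I1: { [E → ) . a] }  — shift
  I2: { [E → . ) a], [E → . a d e], [E → . e d S], [S → . ; S], [S → . E d E], [S → ; . S] }  — shift
  I3: { [S → E . d E] }  — shift
  I4: { [S' → S .] }  — accept
  I5: { [E → a . d e] }  — shift
  I6: { [E → e . d S] }  — shift
  I7: { [E → . ) a], [E → . a d e], [E → . e d S], [E → e d . S], [S → . ; S], [S → . E d E] }  — shift
  I8: { [E → e d S .] }  — reduce
  I9: { [E → a d . e] }  — shift
  I10: { [E → a d e .] }  — reduce
  I11: { [E → . ) a], [E → . a d e], [E → . e d S], [S → E d . E] }  — shift
  I12: { [S → E d E .] }  — reduce
  I13: { [S → ; S .] }  — reduce
  I14: { [E → ) a .] }  — reduce

Every state is either a pure shift/goto state or contains exactly one complete item and nothing to shift — no conflicts. The grammar is LR(0).

Answer: Yes, the grammar is LR(0)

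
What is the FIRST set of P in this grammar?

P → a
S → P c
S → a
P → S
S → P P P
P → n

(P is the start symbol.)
To compute FIRST(P), examine every production with P on the left-hand side, reading each right-hand side left to right until a non-nullable symbol is reached.

FIRST sets of the other non-terminals involved (by the same procedure, iterated to a fixed point):
  FIRST(S) = { 'a', 'n' }

From P → a:
  - a is a terminal: add 'a' and stop
From P → S:
  - S is a non-terminal: add FIRST(S) \ {ε} = { 'a', 'n' }
    S is not nullable, so stop
From P → n:
  - n is a terminal: add 'n' and stop

Collecting: FIRST(P) = { 'a', 'n' }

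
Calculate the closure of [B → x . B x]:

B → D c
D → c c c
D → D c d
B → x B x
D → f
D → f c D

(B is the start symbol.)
Start with: [B → x . B x]
  [B → x . B x] has the dot before B: add [B → . D c], [B → . x B x]
  [B → . D c] has the dot before D: add [D → . c c c], [D → . D c d], [D → . f], [D → . f c D]
No further items can be added.

CLOSURE = { [B → . D c], [B → . x B x], [B → x . B x], [D → . D c d], [D → . c c c], [D → . f c D], [D → . f] }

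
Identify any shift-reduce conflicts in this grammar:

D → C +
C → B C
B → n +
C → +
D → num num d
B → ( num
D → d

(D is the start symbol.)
No shift-reduce conflicts

A shift-reduce conflict occurs when an LR(0) state has both:
  - a complete (reduce) item [A → α .] (dot at the end), and
  - a shift item [B → β . c γ] (dot before a terminal).

Augment with D' → D and build the canonical LR(0) collection (I0 = CLOSURE({[D' → . D]}), then GOTO on every symbol after a dot until no new states appear). It has 15 states:
  I0: { [B → . ( num], [B → . n +], [C → . +], [C → . B C], [D → . C +], [D → . d], [D → . num num d], [D' → . D] }  — shift
  I1: { [B → ( . num] }  — shift
  I2: { [C → + .] }  — reduce
  I3: { [B → . ( num], [B → . n +], [C → . +], [C → . B C], [C → B . C] }  — shift
  I4: { [D → C . +] }  — shift
  I5: { [D' → D .] }  — accept
  I6: { [D → d .] }  — reduce
  I7: { [B → n . +] }  — shift
  I8: { [D → num . num d] }  — shift
  I9: { [D → num num . d] }  — shift
  I10: { [D → num num d .] }  — reduce
  I11: { [B → n + .] }  — reduce
  I12: { [D → C + .] }  — reduce
  I13: { [C → B C .] }  — reduce
  I14: { [B → ( num .] }  — reduce

No state contains both a complete item and a shift item.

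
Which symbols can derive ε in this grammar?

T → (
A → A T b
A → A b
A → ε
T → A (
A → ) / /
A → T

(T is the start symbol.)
{ 'A' }

A non-terminal is nullable if it can derive ε (the empty string): either it has an ε-production, or it has a production whose right-hand side consists entirely of nullable non-terminals.

ε-productions: A → ε
So A is immediately nullable.
No further non-terminal can be added: every production for the remaining non-terminals contains a terminal or a non-nullable non-terminal.
Nullable = { 'A' }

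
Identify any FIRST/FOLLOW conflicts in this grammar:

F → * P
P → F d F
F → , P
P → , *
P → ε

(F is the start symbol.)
No FIRST/FOLLOW conflicts.

A FIRST/FOLLOW conflict occurs when a non-terminal N has a nullable alternative N → β (β ⇒* ε) and another alternative N → α with FIRST(α) ∩ FOLLOW(N) ≠ ∅: on such a lookahead the parser cannot decide between expanding α and letting N vanish via β.

Nullable non-terminals: P.
FIRST sets used below: FIRST(F) = { '*', ',' }

P: nullable alternative(s) P → ε; FOLLOW(P) = { $, 'd' }
  P → F d F: FIRST \ {ε} = { '*', ',' } — disjoint from FOLLOW(P)
  P → , *: FIRST \ {ε} = { ',' } — disjoint from FOLLOW(P)
  P → ε: FIRST \ {ε} = { } — this is the only nullable alternative, skip

F has no nullable alternative, so no FIRST/FOLLOW check is needed there.

No FIRST/FOLLOW conflicts found.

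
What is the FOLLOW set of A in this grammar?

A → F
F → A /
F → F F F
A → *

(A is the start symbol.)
To compute FOLLOW(A), find every occurrence of A on a right-hand side N → α A β: add FIRST(β) \ {ε}, and if β is empty or nullable also add FOLLOW(N). Iterate to a fixed point.

A is the start symbol, so $ ∈ FOLLOW(A).
In F → A /: A is followed by '/', add FIRST('/') \ {ε} = { '/' }

Taking the union: FOLLOW(A) = { $, '/' }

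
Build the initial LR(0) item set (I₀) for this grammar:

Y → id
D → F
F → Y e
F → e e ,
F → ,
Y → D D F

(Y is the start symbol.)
First, augment the grammar with Y' → Y
I₀ = CLOSURE({ [Y' → . Y] }):
  [Y' → . Y] has the dot before Y: add [Y → . id], [Y → . D D F]
  [Y → . D D F] has the dot before D: add [D → . F]
  [D → . F] has the dot before F: add [F → . Y e], [F → . e e ,], [F → . ,]
No further items can be added.

I₀ = { [D → . F], [F → . ,], [F → . Y e], [F → . e e ,], [Y → . D D F], [Y → . id], [Y' → . Y] }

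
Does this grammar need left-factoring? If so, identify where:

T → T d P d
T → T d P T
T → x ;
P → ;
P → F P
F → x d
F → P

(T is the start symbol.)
Left-factoring is needed when two productions for the same non-terminal
share a common prefix on the right-hand side.

Productions for T:
  T → T d P d
  T → T d P T
  T → x ;
Productions for P:
  P → ;
  P → F P
Productions for F:
  F → x d
  F → P

Found common prefix 'T d P' in productions for T

Answer: Yes, T has productions with common prefix 'T d P'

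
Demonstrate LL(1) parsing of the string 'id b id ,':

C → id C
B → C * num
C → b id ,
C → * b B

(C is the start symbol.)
Stack is shown with the top on the left.

Stack     Input        Action
-----------------------------
C $       id b id , $  output C → id C
id C $    id b id , $  match 'id'
C $       b id , $     output C → b id ,
b id , $  b id , $     match 'b'
id , $    id , $       match 'id'
, $       , $          match ','
$         $            accept

The string is accepted.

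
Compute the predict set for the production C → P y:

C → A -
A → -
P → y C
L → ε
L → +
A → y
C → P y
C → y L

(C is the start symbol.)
{ 'y' }

PREDICT(C → P y) = (FIRST(RHS) \ {ε}) ∪ (FOLLOW(C) if ε ∈ FIRST(RHS), i.e. RHS ⇒* ε)
FIRST(P) = { 'y' }
FIRST(P y) = { 'y' }
ε ∉ FIRST(P y), so FOLLOW(C) is not added.
PREDICT(C → P y) = { 'y' }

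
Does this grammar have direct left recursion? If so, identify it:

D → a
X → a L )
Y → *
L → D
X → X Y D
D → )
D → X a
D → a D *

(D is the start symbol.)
Yes, X is left-recursive

D → a: starts with a
X → a L ): starts with a
Y → *: starts with '*'
L → D: starts with D
X → X Y D: LEFT RECURSIVE (starts with X)
D → ): starts with ')'
D → X a: starts with X
D → a D *: starts with a

The grammar has direct left recursion on: X.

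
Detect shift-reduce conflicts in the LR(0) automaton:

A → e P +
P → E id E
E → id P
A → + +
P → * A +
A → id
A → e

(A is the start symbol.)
Yes — I3: [A → e .] vs [E → . id P]

Augment with A' → A and build the canonical LR(0) collection (I0 = CLOSURE({[A' → . A]}), then GOTO on every symbol after a dot until no new states appear). It has 16 states:
  I0: { [A → . + +], [A → . e P +], [A → . e], [A → . id], [A' → . A] }  — shift
  I1: { [A → + . +] }  — shift
  I2: { [A' → A .] }  — accept
  I3: { [A → e . P +], [A → e .], [E → . id P], [P → . * A +], [P → . E id E] }  — shift, reduce
  I4: { [A → id .] }  — reduce
  I5: { [A → . + +], [A → . e P +], [A → . e], [A → . id], [P → * . A +] }  — shift
  I6: { [P → E . id E] }  — shift
  I7: { [A → e P . +] }  — shift
  I8: { [E → . id P], [E → id . P], [P → . * A +], [P → . E id E] }  — shift
  I9: { [E → id P .] }  — reduce
  I10: { [A → e P + .] }  — reduce
  I11: { [E → . id P], [P → E id . E] }  — shift
  I12: { [P → E id E .] }  — reduce
  I13: { [P → * A . +] }  — shift
  I14: { [P → * A + .] }  — reduce
  I15: { [A → + + .] }  — reduce

I3 contains reduce item [A → e .] and shift items [E → . id P], [P → . * A +] — shift-reduce conflict.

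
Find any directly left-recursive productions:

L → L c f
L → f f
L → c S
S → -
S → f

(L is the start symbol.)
Yes, L is left-recursive

Direct left recursion occurs when N → N α for some non-terminal N (the right-hand side begins with the left-hand side itself).

L → L c f: LEFT RECURSIVE (starts with L)
L → f f: starts with f
L → c S: starts with c
S → -: starts with '-'
S → f: starts with f

The grammar has direct left recursion on: L.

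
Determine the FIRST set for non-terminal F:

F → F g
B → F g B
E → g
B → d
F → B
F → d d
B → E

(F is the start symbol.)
{ 'd', 'g' }

To compute FIRST(F), examine every production with F on the left-hand side, reading each right-hand side left to right until a non-nullable symbol is reached.

FIRST sets of the other non-terminals involved (by the same procedure, iterated to a fixed point):
  FIRST(B) = { 'd', 'g' }

From F → F g:
  - F is the symbol being defined: contributes nothing new
    F is not nullable, so stop
From F → B:
  - B is a non-terminal: add FIRST(B) \ {ε} = { 'd', 'g' }
    B is not nullable, so stop
From F → d d:
  - d is a terminal: add 'd' and stop

Collecting: FIRST(F) = { 'd', 'g' }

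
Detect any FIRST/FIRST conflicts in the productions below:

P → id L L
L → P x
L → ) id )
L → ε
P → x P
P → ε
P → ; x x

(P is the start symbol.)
FIRST sets of the non-terminals at (or reachable through a nullable prefix from) the front of some alternative:
  FIRST(P) = { ';', 'id', 'x', ε }

Productions for P:
  P → id L L: FIRST = { 'id' }
  P → x P: FIRST = { 'x' }
  P → ε: FIRST = { ε }
  P → ; x x: FIRST = { ';' }
Productions for L:
  L → P x: FIRST = { ';', 'id', 'x' }
  L → ) id ): FIRST = { ')' }
  L → ε: FIRST = { ε }

All alternatives of each non-terminal have pairwise disjoint FIRST sets.

Answer: No FIRST/FIRST conflicts.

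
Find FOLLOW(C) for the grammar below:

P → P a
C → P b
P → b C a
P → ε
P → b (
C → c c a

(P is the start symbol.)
{ 'a' }

In P → b C a: C is followed by a, add FIRST(a) \ {ε} = { 'a' }

Taking the union: FOLLOW(C) = { 'a' }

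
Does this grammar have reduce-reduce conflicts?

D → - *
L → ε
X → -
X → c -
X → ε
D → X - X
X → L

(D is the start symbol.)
A reduce-reduce conflict occurs when an LR(0) state has two complete items [A → α .] and [B → β .] — both call for a reduction, and with no lookahead the parser cannot choose between them.

Augment with D' → D and build the canonical LR(0) collection (I0 = CLOSURE({[D' → . D]}), then GOTO on every symbol after a dot until no new states appear). It has 11 states:
  I0: { [D → . - *], [D → . X - X], [D' → . D], [L → .], [X → . -], [X → . L], [X → . c -], [X → .] }  — shift, 2 reduces
  I1: { [D → - . *], [X → - .] }  — shift, reduce
  I2: { [D' → D .] }  — accept
  I3: { [X → L .] }  — reduce
  I4: { [D → X . - X] }  — shift
  I5: { [X → c . -] }  — shift
  I6: { [X → c - .] }  — reduce
  I7: { [D → X - . X], [L → .], [X → . -], [X → . L], [X → . c -], [X → .] }  — shift, 2 reduces
  I8: { [X → - .] }  — reduce
  I9: { [D → X - X .] }  — reduce
  I10: { [D → - * .] }  — reduce

I0 contains complete items [L → .], [X → .] — reduce-reduce conflict.
I7 contains complete items [L → .], [X → .] — reduce-reduce conflict.

Answer: Yes — I0: [L → .] vs [X → .]; I7: [L → .] vs [X → .]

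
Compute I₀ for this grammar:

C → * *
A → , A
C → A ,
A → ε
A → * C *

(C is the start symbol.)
{ [A → . * C *], [A → . , A], [A → .], [C → . * *], [C → . A ,], [C' → . C] }

First, augment the grammar with C' → C
I₀ = CLOSURE({ [C' → . C] }):
  [C' → . C] has the dot before C: add [C → . * *], [C → . A ,]
  [C → . A ,] has the dot before A: add [A → . , A], [A → .], [A → . * C *]
No further items can be added.

I₀ = { [A → . * C *], [A → . , A], [A → .], [C → . * *], [C → . A ,], [C' → . C] }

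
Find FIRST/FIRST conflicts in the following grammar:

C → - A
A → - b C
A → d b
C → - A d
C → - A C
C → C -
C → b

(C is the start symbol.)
A FIRST/FIRST conflict occurs when two productions N → α and N → β for the same non-terminal have FIRST(α) ∩ FIRST(β) ≠ ∅ (with ε ∈ FIRST of a nullable right-hand side, so two nullable alternatives also conflict).

FIRST sets of the non-terminals at (or reachable through a nullable prefix from) the front of some alternative:
  FIRST(C) = { '-', 'b' }

Productions for C:
  C → - A: FIRST = { '-' }
  C → - A d: FIRST = { '-' }
  C → - A C: FIRST = { '-' }
  C → C -: FIRST = { '-', 'b' }
  C → b: FIRST = { 'b' }
Productions for A:
  A → - b C: FIRST = { '-' }
  A → d b: FIRST = { 'd' }

Conflict for C: C → - A and C → - A d
  Overlap: { '-' }
Conflict for C: C → - A and C → - A C
  Overlap: { '-' }
Conflict for C: C → - A and C → C -
  Overlap: { '-' }
Conflict for C: C → - A d and C → - A C
  Overlap: { '-' }
Conflict for C: C → - A d and C → C -
  Overlap: { '-' }
Conflict for C: C → - A C and C → C -
  Overlap: { '-' }
Conflict for C: C → C - and C → b
  Overlap: { 'b' }

Answer: Yes. C → '-' A / C → '-' A d on { '-' }; C → '-' A / C → '-' A C on { '-' }; C → '-' A / C → C '-' on { '-' }; C → '-' A d / C → '-' A C on { '-' }; C → '-' A d / C → C '-' on { '-' }; C → '-' A C / C → C '-' on { '-' }; C → C '-' / C → b on { 'b' }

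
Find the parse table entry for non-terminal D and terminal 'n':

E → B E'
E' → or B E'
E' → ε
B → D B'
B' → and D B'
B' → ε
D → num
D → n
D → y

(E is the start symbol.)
D → n

To find M[D, 'n'], we find productions for D where 'n' is in the predict set (PREDICT(N → α) = (FIRST(α) \ {ε}) ∪ (FOLLOW(N) if α ⇒* ε)).

D → num: PREDICT = { 'num' }
D → n: PREDICT = { 'n' }
  'n' is in predict set, so this production goes in M[D, 'n']
D → y: PREDICT = { 'y' }

M[D, 'n'] = D → n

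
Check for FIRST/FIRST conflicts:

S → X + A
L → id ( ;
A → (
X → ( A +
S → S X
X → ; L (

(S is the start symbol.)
Yes. S → X '+' A / S → S X on { '(', ';' }

A FIRST/FIRST conflict occurs when two productions N → α and N → β for the same non-terminal have FIRST(α) ∩ FIRST(β) ≠ ∅ (with ε ∈ FIRST of a nullable right-hand side, so two nullable alternatives also conflict).

FIRST sets of the non-terminals at (or reachable through a nullable prefix from) the front of some alternative:
  FIRST(X) = { '(', ';' }
  FIRST(S) = { '(', ';' }

Productions for S:
  S → X + A: FIRST = { '(', ';' }
  S → S X: FIRST = { '(', ';' }
Productions for X:
  X → ( A +: FIRST = { '(' }
  X → ; L (: FIRST = { ';' }
L, A have only one production, so no FIRST/FIRST conflict is possible there.

Conflict for S: S → X + A and S → S X
  Overlap: { '(', ';' }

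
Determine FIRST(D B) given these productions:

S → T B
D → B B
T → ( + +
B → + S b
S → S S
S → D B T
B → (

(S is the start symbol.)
{ '(', '+' }

FIRST sets of the non-terminals involved (from the grammar, by fixed-point iteration):
  FIRST(D) = { '(', '+' }

To compute FIRST(D B), process the symbols left to right:
Symbol D is a non-terminal. Add FIRST(D) \ {ε} = { '(', '+' }
D is not nullable (ε ∉ FIRST(D)), so stop here.
FIRST(D B) = { '(', '+' }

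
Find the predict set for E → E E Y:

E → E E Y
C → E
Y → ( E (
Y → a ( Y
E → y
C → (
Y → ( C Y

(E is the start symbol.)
{ 'y' }

PREDICT(E → E E Y) = (FIRST(RHS) \ {ε}) ∪ (FOLLOW(E) if ε ∈ FIRST(RHS), i.e. RHS ⇒* ε)
FIRST(E) = { 'y' }
FIRST(E E Y) = { 'y' }
ε ∉ FIRST(E E Y), so FOLLOW(E) is not added.
PREDICT(E → E E Y) = { 'y' }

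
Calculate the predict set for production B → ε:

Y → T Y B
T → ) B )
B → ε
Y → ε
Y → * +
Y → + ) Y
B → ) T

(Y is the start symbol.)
{ $, ')' }

PREDICT(B → ε) = (FIRST(RHS) \ {ε}) ∪ (FOLLOW(B) if ε ∈ FIRST(RHS), i.e. RHS ⇒* ε)
The right-hand side is ε (FIRST(ε) = { ε }), so the predict set is FOLLOW(B) = { $, ')' }
PREDICT(B → ε) = { $, ')' }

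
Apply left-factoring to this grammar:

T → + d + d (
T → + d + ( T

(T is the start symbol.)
T → + d + T'
T' → d (
T' → ( T

Left-factoring transforms A → αβ₁ | αβ₂ into A → αA' and A' → β₁ | β₂
(α is the longest common prefix among the alternatives). Repeat until
no nonterminal has two alternatives with a common prefix.

Round 1: T has alternatives sharing prefix '+ d +'. Introduce T': T → + d + T'
  Add: T' → d (
  Add: T' → ( T

No remaining common prefixes — done.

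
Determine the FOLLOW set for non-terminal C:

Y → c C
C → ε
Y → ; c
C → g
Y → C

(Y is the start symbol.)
To compute FOLLOW(C), find every occurrence of C on a right-hand side N → α C β: add FIRST(β) \ {ε}, and if β is empty or nullable also add FOLLOW(N). Iterate to a fixed point.

In Y → c C: C is at the end, add FOLLOW(Y)
In Y → C: C is at the end, add FOLLOW(Y)

The FOLLOW sets referred to above (computed the same way, to a fixed point):
  FOLLOW(Y) = { $ }

Taking the union: FOLLOW(C) = { $ }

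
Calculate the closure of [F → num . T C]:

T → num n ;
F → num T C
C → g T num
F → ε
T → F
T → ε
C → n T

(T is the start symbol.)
To compute CLOSURE, for each item [A → α.Bβ] where B is a non-terminal, add [B → .γ] for all productions B → γ; repeat for the newly added items until nothing changes.

Start with: [F → num . T C]
  [F → num . T C] has the dot before T: add [T → . num n ;], [T → . F], [T → .]
  [T → . F] has the dot before F: add [F → . num T C], [F → .]
No further items can be added.

CLOSURE = { [F → . num T C], [F → .], [F → num . T C], [T → . F], [T → . num n ;], [T → .] }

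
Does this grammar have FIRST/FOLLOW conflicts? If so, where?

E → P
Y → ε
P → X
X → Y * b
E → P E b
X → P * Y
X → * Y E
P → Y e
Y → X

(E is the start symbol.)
Yes. Y → X with FOLLOW(Y) on { '*', 'e' }

A FIRST/FOLLOW conflict occurs when a non-terminal N has a nullable alternative N → β (β ⇒* ε) and another alternative N → α with FIRST(α) ∩ FOLLOW(N) ≠ ∅: on such a lookahead the parser cannot decide between expanding α and letting N vanish via β.

Nullable non-terminals: Y.
FIRST sets used below: FIRST(X) = { '*', 'e' }

Y: nullable alternative(s) Y → ε; FOLLOW(Y) = { $, '*', 'b', 'e' }
  Y → ε: FIRST \ {ε} = { } — this is the only nullable alternative, skip
  Y → X: FIRST \ {ε} = { '*', 'e' } — overlaps FOLLOW(Y) on { '*', 'e' }: CONFLICT

E, P, X have no nullable alternative, so no FIRST/FOLLOW check is needed there.

So the grammar has 1 FIRST/FOLLOW conflict (marked CONFLICT above).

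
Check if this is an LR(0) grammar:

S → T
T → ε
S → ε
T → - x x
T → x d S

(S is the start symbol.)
A grammar is LR(0) if no state in the canonical LR(0) collection has:
  - both a shift item (dot before a terminal) and a complete item (shift-reduce conflict), or
  - two or more complete items (reduce-reduce conflict; the accept item [S' → S .] counts as a complete item here).

Augment with S' → S and build the canonical LR(0) collection (I0 = CLOSURE({[S' → . S]}), then GOTO on every symbol after a dot until no new states appear). It has 9 states:
  I0: { [S → . T], [S → .], [S' → . S], [T → . - x x], [T → . x d S], [T → .] }  — shift, 2 reduces
  I1: { [T → - . x x] }  — shift
  I2: { [S' → S .] }  — accept
  I3: { [S → T .] }  — reduce
  I4: { [T → x . d S] }  — shift
  I5: { [S → . T], [S → .], [T → . - x x], [T → . x d S], [T → .], [T → x d . S] }  — shift, 2 reduces
  I6: { [T → x d S .] }  — reduce
  I7: { [T → - x . x] }  — shift
  I8: { [T → - x x .] }  — reduce

Conflict in state I0:
  Shift-reduce conflict between [S → .] and [T → . - x x]
So the grammar is NOT LR(0).

Answer: No. Shift-reduce conflict between [S → .] and [T → . - x x]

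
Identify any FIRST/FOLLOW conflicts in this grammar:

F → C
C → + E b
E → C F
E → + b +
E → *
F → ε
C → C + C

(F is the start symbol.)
A FIRST/FOLLOW conflict occurs when a non-terminal N has a nullable alternative N → β (β ⇒* ε) and another alternative N → α with FIRST(α) ∩ FOLLOW(N) ≠ ∅: on such a lookahead the parser cannot decide between expanding α and letting N vanish via β.

Nullable non-terminals: F.
FIRST sets used below: FIRST(C) = { '+' }

F: nullable alternative(s) F → ε; FOLLOW(F) = { $, 'b' }
  F → C: FIRST \ {ε} = { '+' } — disjoint from FOLLOW(F)
  F → ε: FIRST \ {ε} = { } — this is the only nullable alternative, skip

C, E have no nullable alternative, so no FIRST/FOLLOW check is needed there.

No FIRST/FOLLOW conflicts found.

Answer: No FIRST/FOLLOW conflicts.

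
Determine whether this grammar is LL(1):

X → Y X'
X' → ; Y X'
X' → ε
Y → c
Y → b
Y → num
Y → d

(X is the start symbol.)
A grammar is LL(1) if for each non-terminal N with multiple productions, the predict sets of those productions are pairwise disjoint, where PREDICT(N → α) = (FIRST(α) \ {ε}) ∪ (FOLLOW(N) if α ⇒* ε).

Relevant sets:
  FOLLOW(X') = { $ }

For X':
  PREDICT(X' → ';' Y X') = { ';' }
  PREDICT(X' → ε) = { $ }
For Y:
  PREDICT(Y → c) = { 'c' }
  PREDICT(Y → b) = { 'b' }
  PREDICT(Y → num) = { 'num' }
  PREDICT(Y → d) = { 'd' }
X has a single production, so nothing to check there.

All predict sets are disjoint. The grammar IS LL(1).

Answer: Yes, the grammar is LL(1).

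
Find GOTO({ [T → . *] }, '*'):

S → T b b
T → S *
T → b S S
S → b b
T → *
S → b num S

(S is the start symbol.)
{ [T → * .] }

GOTO(I, '*') = CLOSURE({ [A → αX.β] : [A → α.Xβ] ∈ I, X = '*' })

Items with dot before '*', with the dot advanced:
  [T → . *] → [T → * .]
Closure adds nothing (no advanced item has the dot before a non-terminal).

GOTO = { [T → * .] }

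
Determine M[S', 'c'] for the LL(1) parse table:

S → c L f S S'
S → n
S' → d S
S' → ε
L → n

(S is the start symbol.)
Empty (error entry)

To find M[S', 'c'], we find productions for S' where 'c' is in the predict set (PREDICT(N → α) = (FIRST(α) \ {ε}) ∪ (FOLLOW(N) if α ⇒* ε)).

Relevant sets:
  FOLLOW(S') = { $, 'd' }

S' → d S: PREDICT = { 'd' }
S' → ε: PREDICT = { $, 'd' }

M[S', 'c'] is empty (no production applies)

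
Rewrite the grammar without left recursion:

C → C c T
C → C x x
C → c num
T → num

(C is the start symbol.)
C is directly left-recursive. The standard transformation for
  A → A α₁ | ... | A α_m | β₁ | ... | β_n
is
  A  → β₁ A' | ... | β_n A'
  A' → α₁ A' | ... | α_m A' | ε

C → c num becomes C → c num C'
C → C c T becomes C' → c T C'
C → C x x becomes C' → x x C'
Add C' → ε

Productions for other non-terminals are unchanged:
  T → num

Resulting grammar:
C → c num C'
C' → c T C'
C' → x x C'
C' → ε
T → num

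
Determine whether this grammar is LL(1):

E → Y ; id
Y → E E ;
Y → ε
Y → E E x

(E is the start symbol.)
No. Predict set conflict for Y: { ';' }

Relevant sets:
  FIRST(E) = { ';' }
  FOLLOW(Y) = { ';' }

For Y:
  PREDICT(Y → E E ';') = { ';' }
  PREDICT(Y → ε) = { ';' }
  PREDICT(Y → E E x) = { ';' }
E has a single production, so nothing to check there.

Conflict found: Predict set conflict for Y: { ';' }
The grammar is NOT LL(1).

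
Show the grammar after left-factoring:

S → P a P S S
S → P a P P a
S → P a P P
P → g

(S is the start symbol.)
Left-factoring transforms A → αβ₁ | αβ₂ into A → αA' and A' → β₁ | β₂
(α is the longest common prefix among the alternatives). Repeat until
no nonterminal has two alternatives with a common prefix.

Round 1: S has alternatives sharing prefix 'P a P'. Introduce S': S → P a P S'
  Add: S' → S S
  Add: S' → P a
  Add: S' → P

Round 2: S' has alternatives sharing prefix 'P'. Introduce S'': S' → P S''
  Add: S'' → a
  Add: S'' → ε

No remaining common prefixes — done.

Resulting grammar:
S → P a P S'
S' → S S
S' → P S''
S'' → a
S'' → ε
P → g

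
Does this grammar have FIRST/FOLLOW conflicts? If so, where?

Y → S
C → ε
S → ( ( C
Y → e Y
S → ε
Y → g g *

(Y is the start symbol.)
No FIRST/FOLLOW conflicts.

A FIRST/FOLLOW conflict occurs when a non-terminal N has a nullable alternative N → β (β ⇒* ε) and another alternative N → α with FIRST(α) ∩ FOLLOW(N) ≠ ∅: on such a lookahead the parser cannot decide between expanding α and letting N vanish via β.

Nullable non-terminals: C, S, Y.
FIRST sets used below: FIRST(S) = { '(', ε }
C has a nullable alternative but only one production, so nothing to check.

S: nullable alternative(s) S → ε; FOLLOW(S) = { $ }
  S → ( ( C: FIRST \ {ε} = { '(' } — disjoint from FOLLOW(S)
  S → ε: FIRST \ {ε} = { } — this is the only nullable alternative, skip

Y: nullable alternative(s) Y → S; FOLLOW(Y) = { $ }
  Y → S: FIRST \ {ε} = { '(' } — this is the only nullable alternative, skip
  Y → e Y: FIRST \ {ε} = { 'e' } — disjoint from FOLLOW(Y)
  Y → g g *: FIRST \ {ε} = { 'g' } — disjoint from FOLLOW(Y)

No FIRST/FOLLOW conflicts found.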